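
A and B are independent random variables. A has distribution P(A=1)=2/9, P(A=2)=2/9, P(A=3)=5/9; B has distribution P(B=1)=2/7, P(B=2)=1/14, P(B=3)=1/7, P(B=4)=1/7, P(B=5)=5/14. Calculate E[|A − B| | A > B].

P(A > B) = 11/42.
Summing |A−B|·P(x,y) over outcomes with A > B gives 53/126.
E[|A − B| | A > B] = (53/126) / (11/42) = 53/33.

53/33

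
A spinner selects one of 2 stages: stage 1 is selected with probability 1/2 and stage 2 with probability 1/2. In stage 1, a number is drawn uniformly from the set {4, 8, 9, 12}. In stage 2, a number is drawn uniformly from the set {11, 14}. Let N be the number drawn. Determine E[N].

E[N | stage 1] = (4+8+9+12)/4 = 33/4.
E[N | stage 2] = (11+14)/2 = 25/2.
E[N] = (1/2)·(33/4) + (1/2)·(25/2) = 83/8.

83/8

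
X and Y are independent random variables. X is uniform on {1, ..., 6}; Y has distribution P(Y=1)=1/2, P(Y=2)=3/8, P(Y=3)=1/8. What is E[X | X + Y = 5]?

P(X + Y = 5) = 1/6.
Summing X·P(x,y) over outcomes with X + Y = 5 gives 9/16.
E[X | X + Y = 5] = (9/16) / (1/6) = 27/8.

27/8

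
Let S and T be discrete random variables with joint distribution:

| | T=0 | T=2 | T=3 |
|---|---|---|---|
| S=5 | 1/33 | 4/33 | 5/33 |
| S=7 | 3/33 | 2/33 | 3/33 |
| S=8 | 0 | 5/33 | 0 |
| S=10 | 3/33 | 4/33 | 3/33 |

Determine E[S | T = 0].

8

P(T = 0) = 7/33.
Σ S·P over the event = 5·(1/33) + 7·(3/33) + 10·(3/33) = 56/33.
E[S | T = 0] = (56/33) / (7/33) = 8.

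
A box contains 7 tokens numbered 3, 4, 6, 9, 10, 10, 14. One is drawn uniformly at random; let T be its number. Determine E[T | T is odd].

P(T is odd) = 2/7.
Σ over the event: 3·1/7 + 9·1/7 = 12/7.
E[T | T is odd] = (12/7) / (2/7) = 6.

6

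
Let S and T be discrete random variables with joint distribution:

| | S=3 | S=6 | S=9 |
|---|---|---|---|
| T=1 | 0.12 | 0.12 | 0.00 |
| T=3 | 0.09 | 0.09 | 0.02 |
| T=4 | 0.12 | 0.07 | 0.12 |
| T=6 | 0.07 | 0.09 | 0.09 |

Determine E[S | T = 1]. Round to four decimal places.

4.5000

P(T = 1) = 0.24.
Summing S·P(S=x,T=y) over the conditioning event gives 1.08.
E[S | T = 1] = (1.08) / (0.24) = 4.5000.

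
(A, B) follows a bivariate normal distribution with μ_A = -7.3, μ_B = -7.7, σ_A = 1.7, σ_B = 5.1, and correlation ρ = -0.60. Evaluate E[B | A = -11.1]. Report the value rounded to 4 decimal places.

-0.8600

E[B | A=x] = μ_B + ρ(σ_B/σ_A)(x − μ_A) for jointly normal variables.
E[B | A=-11.1] = -7.7 + (-0.60)·(5.1/1.7)·(-11.1 − (-7.3)) = -7.7 + (-1.8)·(-3.8) = -0.8600.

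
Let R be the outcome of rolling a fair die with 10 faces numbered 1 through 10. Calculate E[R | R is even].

6

Given R is even, R is equally likely to be any of {2, 4, 6, 8, 10}.
E[R | R is even] = (2 + 4 + 6 + 8 + 10) / 5 = 6.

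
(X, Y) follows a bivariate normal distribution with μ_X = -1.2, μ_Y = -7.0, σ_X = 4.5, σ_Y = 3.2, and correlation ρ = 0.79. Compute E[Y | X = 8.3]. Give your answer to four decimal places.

-1.6631

E[Y | X=x] = μ_Y + ρ(σ_Y/σ_X)(x − μ_X) for jointly normal variables.
E[Y | X=8.3] = -7.0 + (0.79)·(3.2/4.5)·(8.3 − (-1.2)) = -7.0 + (0.56178)·(9.5) = -1.6631.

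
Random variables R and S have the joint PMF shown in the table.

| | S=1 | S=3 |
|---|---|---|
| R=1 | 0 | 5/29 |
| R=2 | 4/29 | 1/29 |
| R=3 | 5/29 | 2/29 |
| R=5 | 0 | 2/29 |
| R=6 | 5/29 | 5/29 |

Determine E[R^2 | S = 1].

241/14

P(S = 1) = 14/29.
Σ R^2·P over the event = 4·(4/29) + 9·(5/29) + 36·(5/29) = 241/29.
E[R^2 | S = 1] = (241/29) / (14/29) = 241/14.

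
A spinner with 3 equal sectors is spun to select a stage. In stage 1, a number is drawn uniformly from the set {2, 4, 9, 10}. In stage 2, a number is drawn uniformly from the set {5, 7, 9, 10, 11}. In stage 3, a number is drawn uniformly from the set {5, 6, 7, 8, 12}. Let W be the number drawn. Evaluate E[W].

89/12

E[W | stage 1] = (2+4+9+10)/4 = 25/4.
E[W | stage 2] = (5+7+9+10+11)/5 = 42/5.
E[W | stage 3] = (5+6+7+8+12)/5 = 38/5.
By the law of total expectation,
E[W] = (1/3)·(25/4) + (1/3)·(42/5) + (1/3)·(38/5) = 89/12.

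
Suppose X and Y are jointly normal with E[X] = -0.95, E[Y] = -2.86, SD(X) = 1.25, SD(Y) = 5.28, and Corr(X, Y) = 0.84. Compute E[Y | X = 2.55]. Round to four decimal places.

The regression of Y on X has slope ρ·σ_Y/σ_X and passes through (μ_X, μ_Y).
E[Y | X=2.55] = -2.86 + (0.84)·(5.28/1.25)·(2.55 − (-0.95)) = -2.86 + (3.54816)·(3.5) = 9.5586.

9.5586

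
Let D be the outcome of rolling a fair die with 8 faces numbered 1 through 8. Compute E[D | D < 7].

7/2

Given D < 7, D is equally likely to be any of {1, 2, 3, 4, 5, 6}.
E[D | D < 7] = (1 + 2 + 3 + 4 + 5 + 6) / 6 = 7/2.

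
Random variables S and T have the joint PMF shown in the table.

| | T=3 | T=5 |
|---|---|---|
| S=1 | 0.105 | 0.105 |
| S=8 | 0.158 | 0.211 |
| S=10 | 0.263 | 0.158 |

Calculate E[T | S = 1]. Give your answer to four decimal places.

4.0000

P(S = 1) = 0.210.
Σ T·P over the event = 3·(0.105) + 5·(0.105) = 0.840.
E[T | S = 1] = (0.840) / (0.210) = 4.0000.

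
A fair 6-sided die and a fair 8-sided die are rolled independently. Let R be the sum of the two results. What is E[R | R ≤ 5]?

P(R ≤ 5) = 5/24.
Σ over the event: 2·1/48 + 3·1/24 + 4·1/16 + 5·1/12 = 5/6.
E[R | R ≤ 5] = (5/6) / (5/24) = 4.

4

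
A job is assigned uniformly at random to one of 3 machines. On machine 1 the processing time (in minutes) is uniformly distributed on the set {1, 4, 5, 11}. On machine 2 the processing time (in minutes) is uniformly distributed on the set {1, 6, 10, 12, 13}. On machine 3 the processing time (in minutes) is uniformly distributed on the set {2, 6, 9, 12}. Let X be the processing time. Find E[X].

209/30

E[X | machine 1] = (1+4+5+11)/4 = 21/4.
E[X | machine 2] = (1+6+10+12+13)/5 = 42/5.
E[X | machine 3] = (2+6+9+12)/4 = 29/4.
E[X] = (1/3)·(21/4) + (1/3)·(42/5) + (1/3)·(29/4) = 209/30.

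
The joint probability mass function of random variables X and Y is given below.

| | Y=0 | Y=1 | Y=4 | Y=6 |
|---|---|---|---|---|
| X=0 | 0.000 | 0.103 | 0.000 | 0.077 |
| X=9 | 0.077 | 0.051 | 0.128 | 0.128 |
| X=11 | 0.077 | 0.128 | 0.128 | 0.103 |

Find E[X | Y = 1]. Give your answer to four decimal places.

P(Y = 1) = 0.282.
Σ X·P over the event = 0·(0.103) + 9·(0.051) + 11·(0.128) = 1.867.
E[X | Y = 1] = (1.867) / (0.282) = 6.6206.

6.6206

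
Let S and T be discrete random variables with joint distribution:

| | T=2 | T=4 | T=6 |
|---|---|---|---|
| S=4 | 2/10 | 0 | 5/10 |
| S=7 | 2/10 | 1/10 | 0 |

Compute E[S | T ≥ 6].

4

P(T ≥ 6) = 1/2.
Σ S·P over the event = 4·(5/10) = 2.
E[S | T ≥ 6] = (2) / (1/2) = 4.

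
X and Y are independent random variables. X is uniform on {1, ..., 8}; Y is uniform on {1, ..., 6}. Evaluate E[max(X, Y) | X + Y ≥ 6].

112/19

P(X + Y ≥ 6) = 19/24.
Summing max(X,Y)·P(x,y) over outcomes with X + Y ≥ 6 gives 14/3.
E[max(X, Y) | X + Y ≥ 6] = (14/3) / (19/24) = 112/19.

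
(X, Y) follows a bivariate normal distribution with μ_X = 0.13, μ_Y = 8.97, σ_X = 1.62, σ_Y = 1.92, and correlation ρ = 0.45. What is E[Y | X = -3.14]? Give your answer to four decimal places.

E[Y | X=x] = μ_Y + ρ(σ_Y/σ_X)(x − μ_X) for jointly normal variables.
E[Y | X=-3.14] = 8.97 + (0.45)·(1.92/1.62)·(-3.14 − (0.13)) = 8.97 + (0.53333)·(-3.27) = 7.2260.

7.2260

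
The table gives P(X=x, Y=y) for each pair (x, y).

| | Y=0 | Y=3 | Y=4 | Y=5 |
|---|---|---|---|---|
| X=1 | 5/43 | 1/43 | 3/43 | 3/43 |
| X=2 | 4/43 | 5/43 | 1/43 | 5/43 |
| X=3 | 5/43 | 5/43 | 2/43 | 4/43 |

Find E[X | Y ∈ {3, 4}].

P(Y ∈ {3, 4}) = 17/43.
Σ X·P over the event = 1·(1/43) + 1·(3/43) + 2·(5/43) + 2·(1/43) + 3·(5/43) + 3·(2/43) = 37/43.
E[X | Y ∈ {3, 4}] = (37/43) / (17/43) = 37/17.

37/17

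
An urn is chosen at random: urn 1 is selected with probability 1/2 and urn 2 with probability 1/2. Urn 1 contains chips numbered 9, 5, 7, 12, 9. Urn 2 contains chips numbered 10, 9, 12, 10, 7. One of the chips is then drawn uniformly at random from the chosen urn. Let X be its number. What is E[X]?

E[X | urn 1] = (9+5+7+12+9)/5 = 42/5.
E[X | urn 2] = (10+9+12+10+7)/5 = 48/5.
By the law of total expectation,
E[X] = (1/2)·(42/5) + (1/2)·(48/5) = 9.

9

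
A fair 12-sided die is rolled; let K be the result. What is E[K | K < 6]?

Given K < 6, K is equally likely to be any of {1, 2, 3, 4, 5}.
E[K | K < 6] = (1 + 2 + 3 + 4 + 5) / 5 = 3.

3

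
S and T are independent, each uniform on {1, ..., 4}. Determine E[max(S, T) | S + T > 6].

Outcomes with S + T > 6: (3,4), (4,3), (4,4), each with probability 1/16.
E[max(S, T) | S + T > 6] = (4 + 4 + 4) / 3 = 4.

4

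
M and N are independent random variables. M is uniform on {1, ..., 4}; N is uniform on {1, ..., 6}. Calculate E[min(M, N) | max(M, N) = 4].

16/7

Outcomes with max(M, N) = 4: (1,4), (2,4), (3,4), (4,1), (4,2), (4,3), (4,4), each with probability 1/24.
E[min(M, N) | max(M, N) = 4] = (1 + 2 + 3 + 1 + 2 + 3 + 4) / 7 = 16/7.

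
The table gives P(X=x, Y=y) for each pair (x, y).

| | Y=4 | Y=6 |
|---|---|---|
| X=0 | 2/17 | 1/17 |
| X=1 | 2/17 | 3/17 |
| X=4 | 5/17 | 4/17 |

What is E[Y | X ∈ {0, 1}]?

5

P(X ∈ {0, 1}) = 8/17.
Σ Y·P over the event = 4·(2/17) + 6·(1/17) + 4·(2/17) + 6·(3/17) = 40/17.
E[Y | X ∈ {0, 1}] = (40/17) / (8/17) = 5.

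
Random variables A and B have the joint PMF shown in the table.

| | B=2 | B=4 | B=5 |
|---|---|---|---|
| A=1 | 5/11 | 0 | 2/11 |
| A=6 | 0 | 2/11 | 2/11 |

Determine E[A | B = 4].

6

P(B = 4) = 2/11.
Σ A·P over the event = 6·(2/11) = 12/11.
E[A | B = 4] = (12/11) / (2/11) = 6.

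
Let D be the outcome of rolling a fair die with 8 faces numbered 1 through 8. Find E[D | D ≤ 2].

3/2

Given D ≤ 2, D is equally likely to be any of {1, 2}.
E[D | D ≤ 2] = (1 + 2) / 2 = 3/2.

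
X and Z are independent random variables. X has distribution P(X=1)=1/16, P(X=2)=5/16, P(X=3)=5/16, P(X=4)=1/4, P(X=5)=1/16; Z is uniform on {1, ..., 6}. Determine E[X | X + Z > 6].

155/47

P(X + Z > 6) = 47/96.
Summing X·P(x,y) over outcomes with X + Z > 6 gives 155/96.
E[X | X + Z > 6] = (155/96) / (47/96) = 155/47.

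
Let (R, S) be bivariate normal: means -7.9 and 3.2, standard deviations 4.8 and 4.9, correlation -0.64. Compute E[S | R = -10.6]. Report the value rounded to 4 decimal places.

4.9640

For a bivariate normal, E[S | R=x] = μ_S + ρ·(σ_S/σ_R)·(x − μ_R).
E[S | R=-10.6] = 3.2 + (-0.64)·(4.9/4.8)·(-10.6 − (-7.9)) = 3.2 + (-0.65333)·(-2.7) = 4.9640.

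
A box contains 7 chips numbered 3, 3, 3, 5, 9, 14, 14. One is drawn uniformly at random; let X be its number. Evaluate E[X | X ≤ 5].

P(X ≤ 5) = 4/7.
Σ over the event: 3·3/7 + 5·1/7 = 2.
E[X | X ≤ 5] = (2) / (4/7) = 7/2.

7/2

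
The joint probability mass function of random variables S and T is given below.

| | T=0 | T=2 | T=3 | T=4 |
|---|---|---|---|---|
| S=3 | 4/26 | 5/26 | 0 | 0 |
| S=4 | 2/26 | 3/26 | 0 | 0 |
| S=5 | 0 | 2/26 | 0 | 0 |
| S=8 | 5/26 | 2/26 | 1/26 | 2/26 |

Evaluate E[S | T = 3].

P(T = 3) = 1/26.
Σ S·P over the event = 8·(1/26) = 4/13.
E[S | T = 3] = (4/13) / (1/26) = 8.

8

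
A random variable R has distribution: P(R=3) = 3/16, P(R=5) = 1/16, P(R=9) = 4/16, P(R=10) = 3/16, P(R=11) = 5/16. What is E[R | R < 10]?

P(R < 10) = 1/2.
Σ over the event: 3·3/16 + 5·1/16 + 9·1/4 = 25/8.
E[R | R < 10] = (25/8) / (1/2) = 25/4.

25/4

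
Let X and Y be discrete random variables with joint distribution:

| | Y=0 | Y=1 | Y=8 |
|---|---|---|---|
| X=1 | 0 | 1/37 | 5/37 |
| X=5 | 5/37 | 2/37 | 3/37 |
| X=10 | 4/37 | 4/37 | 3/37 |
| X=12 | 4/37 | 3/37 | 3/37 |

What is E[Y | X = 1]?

41/6

P(X = 1) = 6/37.
Summing Y·P(X=x,Y=y) over the conditioning event gives 41/37.
E[Y | X = 1] = (41/37) / (6/37) = 41/6.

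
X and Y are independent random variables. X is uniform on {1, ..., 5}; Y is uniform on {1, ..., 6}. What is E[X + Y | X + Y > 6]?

25/3

P(X + Y > 6) = 1/2.
Summing (X+Y)·P(x,y) over outcomes with X + Y > 6 gives 25/6.
E[X + Y | X + Y > 6] = (25/6) / (1/2) = 25/3.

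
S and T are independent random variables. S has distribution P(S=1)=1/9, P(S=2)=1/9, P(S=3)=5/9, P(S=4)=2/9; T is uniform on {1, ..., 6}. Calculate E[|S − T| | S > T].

P(S > T) = 17/54.
Summing |S−T|·P(x,y) over outcomes with S > T gives 14/27.
E[|S − T| | S > T] = (14/27) / (17/54) = 28/17.

28/17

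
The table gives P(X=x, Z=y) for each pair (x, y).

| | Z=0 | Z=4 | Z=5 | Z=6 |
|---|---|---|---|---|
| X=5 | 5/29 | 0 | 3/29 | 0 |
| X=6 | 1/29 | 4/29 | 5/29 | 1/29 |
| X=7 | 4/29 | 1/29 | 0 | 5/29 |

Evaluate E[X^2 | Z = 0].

P(Z = 0) = 10/29.
Σ X^2·P over the event = 25·(5/29) + 36·(1/29) + 49·(4/29) = 357/29.
E[X^2 | Z = 0] = (357/29) / (10/29) = 357/10.

357/10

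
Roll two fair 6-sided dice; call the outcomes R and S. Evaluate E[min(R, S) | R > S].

7/3

P(R > S) = 5/12.
Summing min(R,S)·P(x,y) over outcomes with R > S gives 35/36.
E[min(R, S) | R > S] = (35/36) / (5/12) = 7/3.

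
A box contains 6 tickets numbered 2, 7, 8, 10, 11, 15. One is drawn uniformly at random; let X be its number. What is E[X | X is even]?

20/3

P(X is even) = 1/2.
Σ over the event: 2·1/6 + 8·1/6 + 10·1/6 = 10/3.
E[X | X is even] = (10/3) / (1/2) = 20/3.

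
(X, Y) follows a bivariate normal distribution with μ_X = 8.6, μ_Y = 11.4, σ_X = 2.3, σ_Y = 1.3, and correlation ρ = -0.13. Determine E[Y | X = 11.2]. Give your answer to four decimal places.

The regression of Y on X has slope ρ·σ_Y/σ_X and passes through (μ_X, μ_Y).
E[Y | X=11.2] = 11.4 + (-0.13)·(1.3/2.3)·(11.2 − (8.6)) = 11.4 + (-0.073478)·(2.6) = 11.2090.

11.2090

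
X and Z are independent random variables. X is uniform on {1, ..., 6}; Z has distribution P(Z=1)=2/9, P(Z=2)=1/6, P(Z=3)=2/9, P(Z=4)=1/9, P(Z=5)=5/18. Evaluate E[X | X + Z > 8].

P(X + Z > 8) = 23/108.
Summing X·P(x,y) over outcomes with X + Z > 8 gives 121/108.
E[X | X + Z > 8] = (121/108) / (23/108) = 121/23.

121/23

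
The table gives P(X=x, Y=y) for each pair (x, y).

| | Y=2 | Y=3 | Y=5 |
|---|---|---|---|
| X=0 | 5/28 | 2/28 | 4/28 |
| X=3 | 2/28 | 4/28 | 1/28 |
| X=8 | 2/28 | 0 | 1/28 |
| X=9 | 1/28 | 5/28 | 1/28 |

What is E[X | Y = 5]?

P(Y = 5) = 1/4.
Σ X·P over the event = 0·(4/28) + 3·(1/28) + 8·(1/28) + 9·(1/28) = 5/7.
E[X | Y = 5] = (5/7) / (1/4) = 20/7.

20/7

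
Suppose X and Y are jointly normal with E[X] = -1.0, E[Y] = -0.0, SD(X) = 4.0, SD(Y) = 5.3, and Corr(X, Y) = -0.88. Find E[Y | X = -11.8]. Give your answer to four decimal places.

For a bivariate normal, E[Y | X=x] = μ_Y + ρ·(σ_Y/σ_X)·(x − μ_X).
E[Y | X=-11.8] = -0.0 + (-0.88)·(5.3/4.0)·(-11.8 − (-1.0)) = -0.0 + (-1.166)·(-10.8) = 12.5928.

12.5928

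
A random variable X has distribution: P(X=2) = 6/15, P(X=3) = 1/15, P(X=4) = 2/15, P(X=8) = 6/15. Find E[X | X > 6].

P(X > 6) = 2/5.
Σ over the event: 8·2/5 = 16/5.
E[X | X > 6] = (16/5) / (2/5) = 8.

8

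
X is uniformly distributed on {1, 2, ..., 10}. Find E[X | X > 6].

Given X > 6, X is equally likely to be any of {7, 8, 9, 10}.
E[X | X > 6] = (7 + 8 + 9 + 10) / 4 = 17/2.

17/2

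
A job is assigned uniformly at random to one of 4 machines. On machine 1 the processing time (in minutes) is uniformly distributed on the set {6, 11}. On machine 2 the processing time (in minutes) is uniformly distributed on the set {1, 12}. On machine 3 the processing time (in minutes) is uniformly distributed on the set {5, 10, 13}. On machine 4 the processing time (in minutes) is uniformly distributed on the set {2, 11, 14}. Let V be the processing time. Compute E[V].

E[V | machine 1] = (6+11)/2 = 17/2.
E[V | machine 2] = (1+12)/2 = 13/2.
E[V | machine 3] = (5+10+13)/3 = 28/3.
E[V | machine 4] = (2+11+14)/3 = 9.
E[V] = (1/4)·(17/2) + (1/4)·(13/2) + (1/4)·(28/3) + (1/4)·(9) = 25/3.

25/3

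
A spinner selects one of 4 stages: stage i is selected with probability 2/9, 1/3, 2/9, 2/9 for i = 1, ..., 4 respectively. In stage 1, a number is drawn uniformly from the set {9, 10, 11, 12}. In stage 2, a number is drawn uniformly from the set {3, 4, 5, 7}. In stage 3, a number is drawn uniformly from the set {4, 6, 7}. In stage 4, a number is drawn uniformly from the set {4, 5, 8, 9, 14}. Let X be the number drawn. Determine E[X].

E[X | stage 1] = (9+10+11+12)/4 = 21/2.
E[X | stage 2] = (3+4+5+7)/4 = 19/4.
E[X | stage 3] = (4+6+7)/3 = 17/3.
E[X | stage 4] = (4+5+8+9+14)/5 = 8.
By the law of total expectation,
E[X] = (2/9)·(21/2) + (1/3)·(19/4) + (2/9)·(17/3) + (2/9)·(8) = 751/108.

751/108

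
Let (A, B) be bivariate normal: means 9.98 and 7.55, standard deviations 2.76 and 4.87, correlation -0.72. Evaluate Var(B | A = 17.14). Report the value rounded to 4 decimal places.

Var(B | A=x) = (1 − ρ²)·σ_B².
Var(B | A=17.14) = (4.87)²·(1 − (-0.72)²) = 23.7169·0.4816 = 11.4221.

11.4221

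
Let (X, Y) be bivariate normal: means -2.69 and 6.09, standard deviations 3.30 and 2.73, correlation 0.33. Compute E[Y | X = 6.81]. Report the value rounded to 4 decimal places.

E[Y | X=x] = μ_Y + ρ(σ_Y/σ_X)(x − μ_X) for jointly normal variables.
E[Y | X=6.81] = 6.09 + (0.33)·(2.73/3.30)·(6.81 − (-2.69)) = 6.09 + (0.273)·(9.5) = 8.6835.

8.6835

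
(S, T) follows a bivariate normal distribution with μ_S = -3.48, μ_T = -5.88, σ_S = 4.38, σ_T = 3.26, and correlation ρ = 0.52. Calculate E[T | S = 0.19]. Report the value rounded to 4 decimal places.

The regression of T on S has slope ρ·σ_T/σ_S and passes through (μ_S, μ_T).
E[T | S=0.19] = -5.88 + (0.52)·(3.26/4.38)·(0.19 − (-3.48)) = -5.88 + (0.38703)·(3.67) = -4.4596.

-4.4596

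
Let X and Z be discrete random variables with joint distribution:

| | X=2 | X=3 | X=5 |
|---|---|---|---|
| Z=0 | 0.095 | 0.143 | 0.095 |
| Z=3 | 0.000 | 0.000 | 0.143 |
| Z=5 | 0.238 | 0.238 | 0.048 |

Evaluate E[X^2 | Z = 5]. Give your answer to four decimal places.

8.1947

P(Z = 5) = 0.524.
Summing X^2·P(X=x,Z=y) over the conditioning event gives 4.294.
E[X^2 | Z = 5] = (4.294) / (0.524) = 8.1947.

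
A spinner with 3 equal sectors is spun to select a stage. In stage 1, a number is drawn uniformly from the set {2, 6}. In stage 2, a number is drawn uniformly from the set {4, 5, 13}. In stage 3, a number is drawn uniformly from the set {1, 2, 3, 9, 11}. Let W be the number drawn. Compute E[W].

E[W | stage 1] = (2+6)/2 = 4.
E[W | stage 2] = (4+5+13)/3 = 22/3.
E[W | stage 3] = (1+2+3+9+11)/5 = 26/5.
By the law of total expectation,
E[W] = (1/3)·(4) + (1/3)·(22/3) + (1/3)·(26/5) = 248/45.

248/45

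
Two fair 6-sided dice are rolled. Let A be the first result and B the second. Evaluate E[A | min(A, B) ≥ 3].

9/2

P(min(A, B) ≥ 3) = 4/9.
Summing A·P(x,y) over outcomes with min(A, B) ≥ 3 gives 2.
E[A | min(A, B) ≥ 3] = (2) / (4/9) = 9/2.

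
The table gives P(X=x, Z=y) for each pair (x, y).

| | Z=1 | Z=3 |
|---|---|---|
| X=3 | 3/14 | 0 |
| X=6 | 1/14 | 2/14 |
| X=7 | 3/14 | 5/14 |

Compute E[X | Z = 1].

36/7

P(Z = 1) = 1/2.
Σ X·P over the event = 3·(3/14) + 6·(1/14) + 7·(3/14) = 18/7.
E[X | Z = 1] = (18/7) / (1/2) = 36/7.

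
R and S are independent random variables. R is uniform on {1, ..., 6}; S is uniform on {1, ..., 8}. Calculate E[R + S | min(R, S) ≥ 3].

10

P(min(R, S) ≥ 3) = 1/2.
Summing (R+S)·P(x,y) over outcomes with min(R, S) ≥ 3 gives 5.
E[R + S | min(R, S) ≥ 3] = (5) / (1/2) = 10.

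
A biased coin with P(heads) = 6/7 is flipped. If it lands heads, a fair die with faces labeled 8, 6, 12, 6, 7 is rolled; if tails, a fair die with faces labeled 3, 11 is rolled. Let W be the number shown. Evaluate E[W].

269/35

E[W | heads] = (8+6+12+6+7)/5 = 39/5.
E[W | tails] = (3+11)/2 = 7.
By the law of total expectation,
E[W] = (6/7)·(39/5) + (1/7)·(7) = 269/35.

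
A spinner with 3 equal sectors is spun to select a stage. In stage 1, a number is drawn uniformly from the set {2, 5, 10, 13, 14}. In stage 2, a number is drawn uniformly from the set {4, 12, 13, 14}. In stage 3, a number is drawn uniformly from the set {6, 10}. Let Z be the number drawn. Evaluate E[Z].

E[Z | stage 1] = (2+5+10+13+14)/5 = 44/5.
E[Z | stage 2] = (4+12+13+14)/4 = 43/4.
E[Z | stage 3] = (6+10)/2 = 8.
By the law of total expectation,
E[Z] = (1/3)·(44/5) + (1/3)·(43/4) + (1/3)·(8) = 551/60.

551/60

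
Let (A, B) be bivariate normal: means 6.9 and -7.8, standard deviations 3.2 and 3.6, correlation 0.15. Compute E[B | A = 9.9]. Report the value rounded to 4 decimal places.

E[B | A=x] = μ_B + ρ(σ_B/σ_A)(x − μ_A) for jointly normal variables.
E[B | A=9.9] = -7.8 + (0.15)·(3.6/3.2)·(9.9 − (6.9)) = -7.8 + (0.16875)·(3) = -7.2938.

-7.2938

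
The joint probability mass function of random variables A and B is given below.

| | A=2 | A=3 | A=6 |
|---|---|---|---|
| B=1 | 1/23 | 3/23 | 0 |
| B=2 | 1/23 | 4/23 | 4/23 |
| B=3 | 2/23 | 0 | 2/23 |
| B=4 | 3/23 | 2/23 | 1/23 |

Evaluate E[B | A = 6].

18/7

P(A = 6) = 7/23.
Summing B·P(A=x,B=y) over the conditioning event gives 18/23.
E[B | A = 6] = (18/23) / (7/23) = 18/7.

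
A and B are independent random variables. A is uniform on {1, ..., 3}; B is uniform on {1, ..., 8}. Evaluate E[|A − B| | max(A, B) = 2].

2/3

Outcomes with max(A, B) = 2: (1,2), (2,1), (2,2), each with probability 1/24.
E[|A − B| | max(A, B) = 2] = (1 + 1 + 0) / 3 = 2/3.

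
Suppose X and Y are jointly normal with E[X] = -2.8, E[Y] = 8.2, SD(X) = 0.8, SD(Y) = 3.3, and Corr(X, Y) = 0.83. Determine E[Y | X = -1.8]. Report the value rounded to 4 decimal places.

For a bivariate normal, E[Y | X=x] = μ_Y + ρ·(σ_Y/σ_X)·(x − μ_X).
E[Y | X=-1.8] = 8.2 + (0.83)·(3.3/0.8)·(-1.8 − (-2.8)) = 8.2 + (3.4238)·(1) = 11.6238.

11.6238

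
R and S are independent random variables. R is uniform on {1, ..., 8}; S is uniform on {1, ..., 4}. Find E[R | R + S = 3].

3/2

Outcomes with R + S = 3: (1,2), (2,1), each with probability 1/32.
E[R | R + S = 3] = (1 + 2) / 2 = 3/2.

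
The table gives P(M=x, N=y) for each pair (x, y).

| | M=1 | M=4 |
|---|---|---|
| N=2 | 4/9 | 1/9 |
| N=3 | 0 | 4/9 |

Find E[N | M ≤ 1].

2

P(M ≤ 1) = 4/9.
Σ N·P over the event = 2·(4/9) = 8/9.
E[N | M ≤ 1] = (8/9) / (4/9) = 2.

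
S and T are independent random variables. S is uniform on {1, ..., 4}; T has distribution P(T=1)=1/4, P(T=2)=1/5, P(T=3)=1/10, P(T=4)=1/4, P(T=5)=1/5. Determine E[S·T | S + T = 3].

P(S + T = 3) = 9/80.
Summing ST·P(x,y) over outcomes with S + T = 3 gives 9/40.
E[S·T | S + T = 3] = (9/40) / (9/80) = 2.

2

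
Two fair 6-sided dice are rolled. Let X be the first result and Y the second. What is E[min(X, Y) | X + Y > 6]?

P(X + Y > 6) = 7/12.
Summing min(X,Y)·P(x,y) over outcomes with X + Y > 6 gives 23/12.
E[min(X, Y) | X + Y > 6] = (23/12) / (7/12) = 23/7.

23/7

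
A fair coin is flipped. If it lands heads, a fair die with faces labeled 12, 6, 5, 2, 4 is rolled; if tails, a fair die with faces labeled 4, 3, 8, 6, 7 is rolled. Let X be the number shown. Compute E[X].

E[X | heads] = (12+6+5+2+4)/5 = 29/5.
E[X | tails] = (4+3+8+6+7)/5 = 28/5.
By the law of total expectation,
E[X] = (1/2)·(29/5) + (1/2)·(28/5) = 57/10.

57/10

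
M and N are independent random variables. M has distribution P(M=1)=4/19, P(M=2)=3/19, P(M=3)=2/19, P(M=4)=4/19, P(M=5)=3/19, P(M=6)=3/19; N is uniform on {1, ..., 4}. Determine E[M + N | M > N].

P(M > N) = 43/76.
Summing (M+N)·P(x,y) over outcomes with M > N gives 291/76.
E[M + N | M > N] = (291/76) / (43/76) = 291/43.

291/43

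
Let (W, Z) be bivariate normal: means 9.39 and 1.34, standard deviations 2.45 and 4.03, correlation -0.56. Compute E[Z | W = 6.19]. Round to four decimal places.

For a bivariate normal, E[Z | W=x] = μ_Z + ρ·(σ_Z/σ_W)·(x − μ_W).
E[Z | W=6.19] = 1.34 + (-0.56)·(4.03/2.45)·(6.19 − (9.39)) = 1.34 + (-0.921143)·(-3.2) = 4.2877.

4.2877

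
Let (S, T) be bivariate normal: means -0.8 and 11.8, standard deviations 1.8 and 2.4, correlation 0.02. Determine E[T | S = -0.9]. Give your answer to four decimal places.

The regression of T on S has slope ρ·σ_T/σ_S and passes through (μ_S, μ_T).
E[T | S=-0.9] = 11.8 + (0.02)·(2.4/1.8)·(-0.9 − (-0.8)) = 11.8 + (0.026667)·(-0.1) = 11.7973.

11.7973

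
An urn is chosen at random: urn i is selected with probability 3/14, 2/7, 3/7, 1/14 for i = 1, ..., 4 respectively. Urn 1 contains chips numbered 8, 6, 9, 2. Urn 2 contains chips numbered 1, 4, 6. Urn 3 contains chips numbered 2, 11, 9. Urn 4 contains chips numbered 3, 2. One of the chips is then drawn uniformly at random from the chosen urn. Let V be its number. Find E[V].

137/24

E[V | urn 1] = (8+6+9+2)/4 = 25/4.
E[V | urn 2] = (1+4+6)/3 = 11/3.
E[V | urn 3] = (2+11+9)/3 = 22/3.
E[V | urn 4] = (3+2)/2 = 5/2.
E[V] = (3/14)·(25/4) + (2/7)·(11/3) + (3/7)·(22/3) + (1/14)·(5/2) = 137/24.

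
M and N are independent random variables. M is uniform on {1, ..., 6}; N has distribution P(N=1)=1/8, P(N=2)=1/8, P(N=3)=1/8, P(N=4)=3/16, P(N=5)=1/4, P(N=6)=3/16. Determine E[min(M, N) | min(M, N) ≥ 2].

P(min(M, N) ≥ 2) = 35/48.
Summing min(M,N)·P(x,y) over outcomes with min(M, N) ≥ 2 gives 235/96.
E[min(M, N) | min(M, N) ≥ 2] = (235/96) / (35/48) = 47/14.

47/14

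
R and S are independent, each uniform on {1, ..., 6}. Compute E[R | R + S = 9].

Outcomes with R + S = 9: (3,6), (4,5), (5,4), (6,3), each with probability 1/36.
E[R | R + S = 9] = (3 + 4 + 5 + 6) / 4 = 9/2.

9/2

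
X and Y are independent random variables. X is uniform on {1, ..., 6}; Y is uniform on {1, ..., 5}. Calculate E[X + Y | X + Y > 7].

Outcomes with X + Y > 7: (3,5), (4,4), (4,5), (5,3), (5,4), (5,5), (6,2), (6,3), (6,4), (6,5), each with probability 1/30.
E[X + Y | X + Y > 7] = (8 + 8 + 9 + 8 + 9 + 10 + 8 + 9 + 10 + 11) / 10 = 9.

9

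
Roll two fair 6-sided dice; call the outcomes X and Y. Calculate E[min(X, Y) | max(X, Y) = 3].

Outcomes with max(X, Y) = 3: (1,3), (2,3), (3,1), (3,2), (3,3), each with probability 1/36.
E[min(X, Y) | max(X, Y) = 3] = (1 + 2 + 1 + 2 + 3) / 5 = 9/5.

9/5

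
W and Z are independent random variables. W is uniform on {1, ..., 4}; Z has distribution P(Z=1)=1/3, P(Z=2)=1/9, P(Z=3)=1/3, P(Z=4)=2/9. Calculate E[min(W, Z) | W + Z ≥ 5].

P(W + Z ≥ 5) = 11/18.
Summing min(W,Z)·P(x,y) over outcomes with W + Z ≥ 5 gives 17/12.
E[min(W, Z) | W + Z ≥ 5] = (17/12) / (11/18) = 51/22.

51/22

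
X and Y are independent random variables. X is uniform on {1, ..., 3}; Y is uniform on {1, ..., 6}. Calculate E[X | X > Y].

Outcomes with X > Y: (2,1), (3,1), (3,2), each with probability 1/18.
E[X | X > Y] = (2 + 3 + 3) / 3 = 8/3.

8/3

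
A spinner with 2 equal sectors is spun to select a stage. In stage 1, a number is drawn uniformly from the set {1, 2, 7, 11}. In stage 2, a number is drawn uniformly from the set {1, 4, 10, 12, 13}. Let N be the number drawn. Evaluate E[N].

53/8

E[N | stage 1] = (1+2+7+11)/4 = 21/4.
E[N | stage 2] = (1+4+10+12+13)/5 = 8.
E[N] = (1/2)·(21/4) + (1/2)·(8) = 53/8.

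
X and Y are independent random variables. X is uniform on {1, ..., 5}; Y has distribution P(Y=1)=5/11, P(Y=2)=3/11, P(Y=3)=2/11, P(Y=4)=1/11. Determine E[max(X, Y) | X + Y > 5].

31/7

P(X + Y > 5) = 21/55.
Summing max(X,Y)·P(x,y) over outcomes with X + Y > 5 gives 93/55.
E[max(X, Y) | X + Y > 5] = (93/55) / (21/55) = 31/7.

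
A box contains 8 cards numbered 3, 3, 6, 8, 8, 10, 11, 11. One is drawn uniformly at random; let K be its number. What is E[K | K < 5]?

P(K < 5) = 1/4.
Σ over the event: 3·1/4 = 3/4.
E[K | K < 5] = (3/4) / (1/4) = 3.

3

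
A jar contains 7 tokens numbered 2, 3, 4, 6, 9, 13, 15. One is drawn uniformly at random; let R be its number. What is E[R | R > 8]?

37/3

P(R > 8) = 3/7.
Σ over the event: 9·1/7 + 13·1/7 + 15·1/7 = 37/7.
E[R | R > 8] = (37/7) / (3/7) = 37/3.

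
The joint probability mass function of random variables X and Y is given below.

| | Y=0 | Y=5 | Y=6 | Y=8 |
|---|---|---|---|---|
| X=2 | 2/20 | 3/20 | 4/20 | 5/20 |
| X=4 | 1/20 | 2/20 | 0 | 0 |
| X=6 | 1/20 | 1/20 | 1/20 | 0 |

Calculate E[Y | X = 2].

79/14

P(X = 2) = 7/10.
Σ Y·P over the event = 0·(2/20) + 5·(3/20) + 6·(4/20) + 8·(5/20) = 79/20.
E[Y | X = 2] = (79/20) / (7/10) = 79/14.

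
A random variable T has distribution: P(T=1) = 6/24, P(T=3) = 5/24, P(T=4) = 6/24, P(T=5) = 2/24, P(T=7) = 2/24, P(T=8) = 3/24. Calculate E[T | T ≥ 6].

38/5

P(T ≥ 6) = 5/24.
Σ over the event: 7·1/12 + 8·1/8 = 19/12.
E[T | T ≥ 6] = (19/12) / (5/24) = 38/5.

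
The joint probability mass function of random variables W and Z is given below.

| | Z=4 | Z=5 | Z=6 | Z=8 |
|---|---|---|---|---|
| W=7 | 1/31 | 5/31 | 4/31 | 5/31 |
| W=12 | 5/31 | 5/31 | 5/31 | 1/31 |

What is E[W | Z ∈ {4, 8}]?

19/2

P(Z ∈ {4, 8}) = 12/31.
Summing W·P(W=x,Z=y) over the conditioning event gives 114/31.
E[W | Z ∈ {4, 8}] = (114/31) / (12/31) = 19/2.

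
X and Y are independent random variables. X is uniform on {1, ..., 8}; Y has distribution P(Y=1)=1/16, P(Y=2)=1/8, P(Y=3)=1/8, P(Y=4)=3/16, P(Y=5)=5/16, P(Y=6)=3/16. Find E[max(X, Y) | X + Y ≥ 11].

P(X + Y ≥ 11) = 35/128.
Summing max(X,Y)·P(x,y) over outcomes with X + Y ≥ 11 gives 247/128.
E[max(X, Y) | X + Y ≥ 11] = (247/128) / (35/128) = 247/35.

247/35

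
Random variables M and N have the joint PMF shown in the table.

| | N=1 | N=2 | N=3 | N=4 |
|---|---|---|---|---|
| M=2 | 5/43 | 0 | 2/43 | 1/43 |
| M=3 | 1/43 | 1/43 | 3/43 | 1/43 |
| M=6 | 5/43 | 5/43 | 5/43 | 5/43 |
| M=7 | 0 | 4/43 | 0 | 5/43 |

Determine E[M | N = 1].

P(N = 1) = 11/43.
Σ M·P over the event = 2·(5/43) + 3·(1/43) + 6·(5/43) = 1.
E[M | N = 1] = (1) / (11/43) = 43/11.

43/11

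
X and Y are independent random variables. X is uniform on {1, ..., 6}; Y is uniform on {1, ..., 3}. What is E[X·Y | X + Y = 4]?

10/3

Outcomes with X + Y = 4: (1,3), (2,2), (3,1), each with probability 1/18.
E[X·Y | X + Y = 4] = (3 + 4 + 3) / 3 = 10/3.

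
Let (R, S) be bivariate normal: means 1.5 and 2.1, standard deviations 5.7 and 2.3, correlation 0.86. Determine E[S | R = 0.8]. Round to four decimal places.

1.8571

E[S | R=x] = μ_S + ρ(σ_S/σ_R)(x − μ_R) for jointly normal variables.
E[S | R=0.8] = 2.1 + (0.86)·(2.3/5.7)·(0.8 − (1.5)) = 2.1 + (0.34702)·(-0.7) = 1.8571.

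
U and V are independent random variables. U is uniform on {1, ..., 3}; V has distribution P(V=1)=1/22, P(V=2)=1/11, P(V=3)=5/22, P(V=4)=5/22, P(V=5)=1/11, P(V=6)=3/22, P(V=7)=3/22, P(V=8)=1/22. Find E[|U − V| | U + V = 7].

P(U + V = 7) = 5/33.
Summing |U−V|·P(x,y) over outcomes with U + V = 7 gives 13/33.
E[|U − V| | U + V = 7] = (13/33) / (5/33) = 13/5.

13/5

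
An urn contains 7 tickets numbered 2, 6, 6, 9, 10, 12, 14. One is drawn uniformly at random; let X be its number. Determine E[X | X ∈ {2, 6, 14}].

P(X ∈ {2, 6, 14}) = 4/7.
Σ over the event: 2·1/7 + 6·2/7 + 14·1/7 = 4.
E[X | X ∈ {2, 6, 14}] = (4) / (4/7) = 7.

7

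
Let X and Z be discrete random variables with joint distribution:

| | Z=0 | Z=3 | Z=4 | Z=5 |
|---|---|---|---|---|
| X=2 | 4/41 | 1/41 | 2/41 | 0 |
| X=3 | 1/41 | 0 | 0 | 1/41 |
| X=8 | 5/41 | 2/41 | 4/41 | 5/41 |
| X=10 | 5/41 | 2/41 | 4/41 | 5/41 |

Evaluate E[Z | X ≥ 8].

47/16

P(X ≥ 8) = 32/41.
Σ Z·P over the event = 0·(5/41) + 3·(2/41) + 4·(4/41) + 5·(5/41) + 0·(5/41) + 3·(2/41) + 4·(4/41) + 5·(5/41) = 94/41.
E[Z | X ≥ 8] = (94/41) / (32/41) = 47/16.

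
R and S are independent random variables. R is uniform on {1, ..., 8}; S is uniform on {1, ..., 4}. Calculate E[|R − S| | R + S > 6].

31/9

P(R + S > 6) = 9/16.
Summing |R−S|·P(x,y) over outcomes with R + S > 6 gives 31/16.
E[|R − S| | R + S > 6] = (31/16) / (9/16) = 31/9.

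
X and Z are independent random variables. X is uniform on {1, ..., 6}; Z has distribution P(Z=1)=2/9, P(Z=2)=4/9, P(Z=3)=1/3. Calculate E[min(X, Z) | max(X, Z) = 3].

28/15

P(max(X, Z) = 3) = 5/18.
Summing min(X,Z)·P(x,y) over outcomes with max(X, Z) = 3 gives 14/27.
E[min(X, Z) | max(X, Z) = 3] = (14/27) / (5/18) = 28/15.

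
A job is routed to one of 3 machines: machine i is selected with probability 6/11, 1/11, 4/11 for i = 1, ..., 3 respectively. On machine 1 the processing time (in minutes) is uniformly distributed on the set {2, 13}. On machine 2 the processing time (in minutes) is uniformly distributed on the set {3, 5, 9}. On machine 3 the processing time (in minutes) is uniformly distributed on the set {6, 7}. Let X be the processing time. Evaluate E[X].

230/33

E[X | machine 1] = (2+13)/2 = 15/2.
E[X | machine 2] = (3+5+9)/3 = 17/3.
E[X | machine 3] = (6+7)/2 = 13/2.
E[X] = (6/11)·(15/2) + (1/11)·(17/3) + (4/11)·(13/2) = 230/33.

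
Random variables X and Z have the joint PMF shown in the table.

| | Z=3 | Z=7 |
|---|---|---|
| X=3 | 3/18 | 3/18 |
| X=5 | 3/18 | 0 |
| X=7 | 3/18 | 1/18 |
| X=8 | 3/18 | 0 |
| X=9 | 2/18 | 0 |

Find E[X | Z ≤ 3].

P(Z ≤ 3) = 7/9.
Σ X·P over the event = 3·(3/18) + 5·(3/18) + 7·(3/18) + 8·(3/18) + 9·(2/18) = 29/6.
E[X | Z ≤ 3] = (29/6) / (7/9) = 87/14.

87/14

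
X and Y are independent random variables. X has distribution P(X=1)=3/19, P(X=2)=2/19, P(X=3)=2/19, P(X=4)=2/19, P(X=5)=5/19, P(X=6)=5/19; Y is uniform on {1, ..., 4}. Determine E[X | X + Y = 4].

13/7

P(X + Y = 4) = 7/76.
Summing X·P(x,y) over outcomes with X + Y = 4 gives 13/76.
E[X | X + Y = 4] = (13/76) / (7/76) = 13/7.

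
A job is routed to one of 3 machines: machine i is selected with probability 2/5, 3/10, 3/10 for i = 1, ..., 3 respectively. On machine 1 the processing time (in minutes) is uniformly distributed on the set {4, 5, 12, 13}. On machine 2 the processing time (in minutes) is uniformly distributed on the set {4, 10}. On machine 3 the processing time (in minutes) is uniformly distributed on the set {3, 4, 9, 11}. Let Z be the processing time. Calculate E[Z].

301/40

E[Z | machine 1] = (4+5+12+13)/4 = 17/2.
E[Z | machine 2] = (4+10)/2 = 7.
E[Z | machine 3] = (3+4+9+11)/4 = 27/4.
E[Z] = (2/5)·(17/2) + (3/10)·(7) + (3/10)·(27/4) = 301/40.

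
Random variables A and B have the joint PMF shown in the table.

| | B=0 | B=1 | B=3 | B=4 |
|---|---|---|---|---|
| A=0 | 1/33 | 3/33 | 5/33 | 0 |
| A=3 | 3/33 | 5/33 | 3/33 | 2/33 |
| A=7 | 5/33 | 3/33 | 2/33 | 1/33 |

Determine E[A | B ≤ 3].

103/30

P(B ≤ 3) = 10/11.
Summing A·P(A=x,B=y) over the conditioning event gives 103/33.
E[A | B ≤ 3] = (103/33) / (10/11) = 103/30.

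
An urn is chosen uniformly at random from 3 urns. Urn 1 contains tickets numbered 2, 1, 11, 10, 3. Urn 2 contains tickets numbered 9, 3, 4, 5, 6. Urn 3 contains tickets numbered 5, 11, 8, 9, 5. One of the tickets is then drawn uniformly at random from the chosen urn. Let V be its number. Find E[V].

E[V | urn 1] = (2+1+11+10+3)/5 = 27/5.
E[V | urn 2] = (9+3+4+5+6)/5 = 27/5.
E[V | urn 3] = (5+11+8+9+5)/5 = 38/5.
E[V] = (1/3)·(27/5) + (1/3)·(27/5) + (1/3)·(38/5) = 92/15.

92/15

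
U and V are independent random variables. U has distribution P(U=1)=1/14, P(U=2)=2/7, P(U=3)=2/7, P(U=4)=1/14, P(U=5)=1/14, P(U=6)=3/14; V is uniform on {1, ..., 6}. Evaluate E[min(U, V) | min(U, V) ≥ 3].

67/18

P(min(U, V) ≥ 3) = 3/7.
Summing min(U,V)·P(x,y) over outcomes with min(U, V) ≥ 3 gives 67/42.
E[min(U, V) | min(U, V) ≥ 3] = (67/42) / (3/7) = 67/18.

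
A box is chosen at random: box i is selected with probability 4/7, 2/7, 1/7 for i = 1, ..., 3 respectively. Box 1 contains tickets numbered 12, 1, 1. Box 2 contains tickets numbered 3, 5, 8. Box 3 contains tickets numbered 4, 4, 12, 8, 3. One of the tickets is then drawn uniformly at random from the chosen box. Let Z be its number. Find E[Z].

E[Z | box 1] = (12+1+1)/3 = 14/3.
E[Z | box 2] = (3+5+8)/3 = 16/3.
E[Z | box 3] = (4+4+12+8+3)/5 = 31/5.
By the law of total expectation,
E[Z] = (4/7)·(14/3) + (2/7)·(16/3) + (1/7)·(31/5) = 533/105.

533/105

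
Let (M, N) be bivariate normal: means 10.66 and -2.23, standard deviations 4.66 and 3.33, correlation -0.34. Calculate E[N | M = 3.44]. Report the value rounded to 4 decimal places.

For a bivariate normal, E[N | M=x] = μ_N + ρ·(σ_N/σ_M)·(x − μ_M).
E[N | M=3.44] = -2.23 + (-0.34)·(3.33/4.66)·(3.44 − (10.66)) = -2.23 + (-0.24296)·(-7.22) = -0.4758.

-0.4758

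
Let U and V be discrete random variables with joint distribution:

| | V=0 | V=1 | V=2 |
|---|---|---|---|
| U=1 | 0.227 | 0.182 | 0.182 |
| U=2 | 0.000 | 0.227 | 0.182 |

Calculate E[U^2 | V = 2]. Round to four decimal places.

2.5000

P(V = 2) = 0.364.
Σ U^2·P over the event = 1·(0.182) + 4·(0.182) = 0.910.
E[U^2 | V = 2] = (0.910) / (0.364) = 2.5000.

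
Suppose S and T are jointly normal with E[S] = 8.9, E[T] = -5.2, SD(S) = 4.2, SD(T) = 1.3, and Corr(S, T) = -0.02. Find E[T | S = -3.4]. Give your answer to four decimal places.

-5.1239

The regression of T on S has slope ρ·σ_T/σ_S and passes through (μ_S, μ_T).
E[T | S=-3.4] = -5.2 + (-0.02)·(1.3/4.2)·(-3.4 − (8.9)) = -5.2 + (-0.0061905)·(-12.3) = -5.1239.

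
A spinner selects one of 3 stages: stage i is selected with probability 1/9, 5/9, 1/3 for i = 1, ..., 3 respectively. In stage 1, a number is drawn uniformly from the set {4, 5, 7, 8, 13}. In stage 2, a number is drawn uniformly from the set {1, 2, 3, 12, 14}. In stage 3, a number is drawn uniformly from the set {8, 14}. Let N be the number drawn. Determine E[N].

362/45

E[N | stage 1] = (4+5+7+8+13)/5 = 37/5.
E[N | stage 2] = (1+2+3+12+14)/5 = 32/5.
E[N | stage 3] = (8+14)/2 = 11.
By the law of total expectation,
E[N] = (1/9)·(37/5) + (5/9)·(32/5) + (1/3)·(11) = 362/45.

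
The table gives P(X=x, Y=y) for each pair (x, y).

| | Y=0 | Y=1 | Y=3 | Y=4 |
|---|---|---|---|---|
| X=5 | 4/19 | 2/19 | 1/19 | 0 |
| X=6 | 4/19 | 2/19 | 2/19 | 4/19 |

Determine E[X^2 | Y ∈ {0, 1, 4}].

P(Y ∈ {0, 1, 4}) = 16/19.
Σ X^2·P over the event = 25·(4/19) + 25·(2/19) + 36·(4/19) + 36·(2/19) + 36·(4/19) = 510/19.
E[X^2 | Y ∈ {0, 1, 4}] = (510/19) / (16/19) = 255/8.

255/8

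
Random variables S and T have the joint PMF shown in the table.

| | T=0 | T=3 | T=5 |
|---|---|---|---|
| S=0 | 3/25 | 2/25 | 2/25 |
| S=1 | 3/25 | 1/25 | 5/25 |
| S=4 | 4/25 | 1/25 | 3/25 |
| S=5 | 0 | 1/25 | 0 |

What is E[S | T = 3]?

P(T = 3) = 1/5.
Σ S·P over the event = 0·(2/25) + 1·(1/25) + 4·(1/25) + 5·(1/25) = 2/5.
E[S | T = 3] = (2/5) / (1/5) = 2.

2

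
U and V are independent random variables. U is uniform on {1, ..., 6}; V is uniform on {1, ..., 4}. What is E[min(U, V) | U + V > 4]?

43/18

P(U + V > 4) = 3/4.
Summing min(U,V)·P(x,y) over outcomes with U + V > 4 gives 43/24.
E[min(U, V) | U + V > 4] = (43/24) / (3/4) = 43/18.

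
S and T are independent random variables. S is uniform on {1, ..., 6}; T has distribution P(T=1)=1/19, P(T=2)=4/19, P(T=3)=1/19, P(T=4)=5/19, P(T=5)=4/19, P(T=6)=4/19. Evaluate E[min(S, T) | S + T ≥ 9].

P(S + T ≥ 9) = 13/38.
Summing min(S,T)·P(x,y) over outcomes with S + T ≥ 9 gives 3/2.
E[min(S, T) | S + T ≥ 9] = (3/2) / (13/38) = 57/13.

57/13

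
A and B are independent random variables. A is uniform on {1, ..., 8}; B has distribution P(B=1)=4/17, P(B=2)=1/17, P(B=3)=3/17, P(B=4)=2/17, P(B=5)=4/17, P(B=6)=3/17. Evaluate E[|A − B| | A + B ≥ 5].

319/119

P(A + B ≥ 5) = 7/8.
Summing |A−B|·P(x,y) over outcomes with A + B ≥ 5 gives 319/136.
E[|A − B| | A + B ≥ 5] = (319/136) / (7/8) = 319/119.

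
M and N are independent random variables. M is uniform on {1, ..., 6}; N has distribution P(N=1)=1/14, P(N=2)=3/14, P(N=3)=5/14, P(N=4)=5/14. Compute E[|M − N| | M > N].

15/7

P(M > N) = 1/2.
Summing |M−N|·P(x,y) over outcomes with M > N gives 15/14.
E[|M − N| | M > N] = (15/14) / (1/2) = 15/7.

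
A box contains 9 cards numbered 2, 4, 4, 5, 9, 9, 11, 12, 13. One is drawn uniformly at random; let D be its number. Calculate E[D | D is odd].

P(D is odd) = 5/9.
Σ over the event: 5·1/9 + 9·2/9 + 11·1/9 + 13·1/9 = 47/9.
E[D | D is odd] = (47/9) / (5/9) = 47/5.

47/5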